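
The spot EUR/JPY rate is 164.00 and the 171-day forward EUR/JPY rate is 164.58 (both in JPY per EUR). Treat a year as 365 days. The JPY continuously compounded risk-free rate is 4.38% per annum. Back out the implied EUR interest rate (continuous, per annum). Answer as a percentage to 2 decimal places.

F = S·e^((r_JPY − r_EUR)T) ⇒ r_EUR = r_JPY − ln(F/S)/T
ln(164.58/164.00) = 0.003530; /(171/365) = 0.007535
r_EUR = 0.0438 − 0.007535 = 0.036265
r_EUR = 3.63%

3.63%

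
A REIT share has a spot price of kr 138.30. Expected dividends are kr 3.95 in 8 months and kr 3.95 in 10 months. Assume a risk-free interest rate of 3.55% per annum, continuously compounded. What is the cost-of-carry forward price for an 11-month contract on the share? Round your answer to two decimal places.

PV(dividends) I = 3.95·e^(−0.0355·8/12) + 3.95·e^(−0.0355·10/12)
I = 3.8576 + 3.8349 = 7.6925
F = (S − I)·e^(rT) = (138.30 − 7.6925) · e^(0.0355·11/12)
= 130.6075 · e^0.032542 = 130.6075 × 1.033077 = kr 134.93

kr 134.93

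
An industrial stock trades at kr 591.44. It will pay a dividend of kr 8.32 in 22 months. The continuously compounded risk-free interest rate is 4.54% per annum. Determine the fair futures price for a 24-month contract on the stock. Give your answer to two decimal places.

kr 639.27

PV(dividends) I = 8.32·e^(−0.0454·22/12)
I = 7.6555
F = (S − I)·e^(rT) = (591.44 − 7.6555) · e^(0.0454·24/12)
= 583.7845 · e^0.090800 = 583.7845 × 1.095050 = kr 639.27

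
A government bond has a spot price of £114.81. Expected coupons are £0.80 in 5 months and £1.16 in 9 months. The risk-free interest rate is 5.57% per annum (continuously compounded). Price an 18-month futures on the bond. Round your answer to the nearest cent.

£122.76

PV(coupons) I = 0.80·e^(−0.0557·5/12) + 1.16·e^(−0.0557·9/12)
I = 0.7816 + 1.1125 = 1.8941
F = (S − I)·e^(rT) = (114.81 − 1.8941) · e^(0.0557·18/12)
= 112.9159 · e^0.083550 = 112.9159 × 1.087140 = £122.76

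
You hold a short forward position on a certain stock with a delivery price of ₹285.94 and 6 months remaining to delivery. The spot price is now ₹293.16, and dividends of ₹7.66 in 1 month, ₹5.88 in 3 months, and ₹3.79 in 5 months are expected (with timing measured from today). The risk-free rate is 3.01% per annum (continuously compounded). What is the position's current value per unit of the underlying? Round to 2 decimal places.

PV(remaining dividends) I = 7.66·e^(−0.0301·1/12) + 5.88·e^(−0.0301·3/12) + 3.79·e^(−0.0301·5/12) = 17.2195
Current forward F = (S − I)·e^(rT) = (293.16 − 17.2195)·e^(0.0301·6/12) = 275.9405 × 1.015164 = 280.1249
Value (long) = (F − K)·e^(−rT) = (280.1249 − 285.94) × 0.985063 = -5.7282
Short position value = −(long value) = ₹5.73

₹5.73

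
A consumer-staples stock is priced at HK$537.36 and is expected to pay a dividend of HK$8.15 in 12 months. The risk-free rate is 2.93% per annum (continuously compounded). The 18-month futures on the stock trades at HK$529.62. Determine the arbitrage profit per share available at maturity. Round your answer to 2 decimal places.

PV(dividends) I = 8.15·e^(−0.0293·12/12) = 7.9147
Fair futures F* = (S − I)·e^(rT) = (537.36 − 7.9147)·e^0.043950 = 529.4453 × 1.044930 = 553.2333
Market HK$529.62 < fair 553.2333: forward underpriced → reverse cash-and-carry (short the stock, invest proceeds at r, pay the dividends, go long the forward).
Profit at T = |F_mkt − F*| = |529.62 − 553.2333| = HK$23.61 per share

HK$23.61 per share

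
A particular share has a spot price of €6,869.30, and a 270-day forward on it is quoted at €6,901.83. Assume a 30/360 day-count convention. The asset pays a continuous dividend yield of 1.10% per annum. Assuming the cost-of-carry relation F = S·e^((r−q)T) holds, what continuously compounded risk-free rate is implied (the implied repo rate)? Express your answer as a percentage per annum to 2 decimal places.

1.73%

From F = S·e^((r−q)T): (r − q) = ln(F/S)/T
ln(6901.83/6869.30) = ln(1.004736) = 0.004725
(r − q) = 0.004725 / (270/360) = 0.006300
r = ln(F/S)/T + q = 0.006300 + 0.0110 = 0.017300
r = 1.73%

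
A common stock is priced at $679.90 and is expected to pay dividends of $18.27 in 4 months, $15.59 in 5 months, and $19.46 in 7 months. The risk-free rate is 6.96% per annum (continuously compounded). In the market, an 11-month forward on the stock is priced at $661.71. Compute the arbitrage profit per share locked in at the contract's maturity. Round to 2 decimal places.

PV(dividends) I = 18.27·e^(−0.0696·4/12) + 15.59·e^(−0.0696·5/12) + 19.46·e^(−0.0696·7/12) = 51.6811
Fair forward F* = (S − I)·e^(rT) = (679.90 − 51.6811)·e^0.063800 = 628.2189 × 1.065879 = 669.6053
Market $661.71 < fair 669.6053: forward underpriced → reverse cash-and-carry (short the stock, invest proceeds at r, pay the dividends, go long the forward).
Profit at T = |F_mkt − F*| = |661.71 − 669.6053| = $7.90 per share

$7.90 per share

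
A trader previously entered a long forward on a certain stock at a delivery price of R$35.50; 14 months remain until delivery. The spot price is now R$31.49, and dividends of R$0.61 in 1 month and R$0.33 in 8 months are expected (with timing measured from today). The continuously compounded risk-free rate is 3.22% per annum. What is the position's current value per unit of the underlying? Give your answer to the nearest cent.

-R$3.63

PV(remaining dividends) I = 0.61·e^(−0.0322·1/12) + 0.33·e^(−0.0322·8/12) = 0.9314
Current forward F = (S − I)·e^(rT) = (31.49 − 0.9314)·e^(0.0322·14/12) = 30.5586 × 1.038281 = 31.7284
Value (long) = (F − K)·e^(−rT) = (31.7284 − 35.50) × 0.963130 = -3.6325
Value = -R$3.63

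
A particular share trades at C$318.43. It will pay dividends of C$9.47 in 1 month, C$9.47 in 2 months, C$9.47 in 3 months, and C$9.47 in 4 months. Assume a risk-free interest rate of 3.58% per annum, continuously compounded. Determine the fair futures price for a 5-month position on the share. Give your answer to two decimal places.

PV(dividends) I = 9.47·e^(−0.0358·1/12) + 9.47·e^(−0.0358·2/12) + 9.47·e^(−0.0358·3/12) + 9.47·e^(−0.0358·4/12)
I = 9.4418 + 9.4137 + 9.3856 + 9.3577 = 37.5988
F = (S − I)·e^(rT) = (318.43 − 37.5988) · e^(0.0358·5/12)
= 280.8312 · e^0.014917 = 280.8312 × 1.015029 = C$285.05

C$285.05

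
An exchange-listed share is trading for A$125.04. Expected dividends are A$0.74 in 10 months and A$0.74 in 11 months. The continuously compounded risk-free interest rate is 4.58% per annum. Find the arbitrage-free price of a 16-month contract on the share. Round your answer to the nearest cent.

PV(dividends) I = 0.74·e^(−0.0458·10/12) + 0.74·e^(−0.0458·11/12)
I = 0.7123 + 0.7096 = 1.4219
F = (S − I)·e^(rT) = (125.04 − 1.4219) · e^(0.0458·16/12)
= 123.6181 · e^0.061067 = 123.6181 × 1.062970 = A$131.40

A$131.40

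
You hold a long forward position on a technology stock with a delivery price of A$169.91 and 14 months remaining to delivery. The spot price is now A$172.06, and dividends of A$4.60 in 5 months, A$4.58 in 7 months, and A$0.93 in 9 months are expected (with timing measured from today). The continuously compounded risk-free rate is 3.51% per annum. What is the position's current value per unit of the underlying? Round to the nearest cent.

-A$0.96

PV(remaining dividends) I = 4.60·e^(−0.0351·5/12) + 4.58·e^(−0.0351·7/12) + 0.93·e^(−0.0351·9/12) = 9.9262
Current forward F = (S − I)·e^(rT) = (172.06 − 9.9262)·e^(0.0351·14/12) = 162.1338 × 1.041800 = 168.9110
Value (long) = (F − K)·e^(−rT) = (168.9110 − 169.91) × 0.959877 = -0.9589
Value = -A$0.96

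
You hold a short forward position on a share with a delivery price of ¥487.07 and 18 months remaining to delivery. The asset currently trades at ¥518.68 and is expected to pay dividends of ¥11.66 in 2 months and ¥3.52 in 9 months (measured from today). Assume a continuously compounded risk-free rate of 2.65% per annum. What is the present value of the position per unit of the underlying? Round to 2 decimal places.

PV(remaining dividends) I = 11.66·e^(−0.0265·2/12) + 3.52·e^(−0.0265·9/12) = 15.0593
Current forward F = (S − I)·e^(rT) = (518.68 − 15.0593)·e^(0.0265·18/12) = 503.6207 × 1.040551 = 524.0430
Value (long) = (F − K)·e^(−rT) = (524.0430 − 487.07) × 0.961030 = 35.5322
Short position value = −(long value) = -¥35.53

-¥35.53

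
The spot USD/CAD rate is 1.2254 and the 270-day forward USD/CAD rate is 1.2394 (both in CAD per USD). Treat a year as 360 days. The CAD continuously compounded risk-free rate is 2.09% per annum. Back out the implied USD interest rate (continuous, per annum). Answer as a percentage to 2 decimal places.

0.58%

F = S·e^((r_CAD − r_USD)T) ⇒ r_USD = r_CAD − ln(F/S)/T
ln(1.2394/1.2254) = 0.011360; /(270/360) = 0.015147
r_USD = 0.0209 − 0.015147 = 0.005753
r_USD = 0.58%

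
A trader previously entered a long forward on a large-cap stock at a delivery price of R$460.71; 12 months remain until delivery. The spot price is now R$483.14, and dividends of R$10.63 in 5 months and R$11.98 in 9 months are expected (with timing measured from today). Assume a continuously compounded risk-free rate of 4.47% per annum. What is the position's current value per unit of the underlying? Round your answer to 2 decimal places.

PV(remaining dividends) I = 10.63·e^(−0.0447·5/12) + 11.98·e^(−0.0447·9/12) = 22.0189
Current forward F = (S − I)·e^(rT) = (483.14 − 22.0189)·e^(0.0447·12/12) = 461.1211 × 1.045714 = 482.2008
Value (long) = (F − K)·e^(−rT) = (482.2008 − 460.71) × 0.956284 = 20.5513
Value = R$20.55

R$20.55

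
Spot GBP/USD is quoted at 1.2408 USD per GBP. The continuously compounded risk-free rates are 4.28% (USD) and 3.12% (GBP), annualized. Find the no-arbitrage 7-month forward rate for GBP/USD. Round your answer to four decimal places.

1.2492

F = S·e^((r_USD − r_GBP)T) = 1.2408 · e^((0.0428 − 0.0312) × 7/12)
= 1.2408 · e^0.006767 = 1.2408 × 1.006790
F = 1.2492 USD per GBP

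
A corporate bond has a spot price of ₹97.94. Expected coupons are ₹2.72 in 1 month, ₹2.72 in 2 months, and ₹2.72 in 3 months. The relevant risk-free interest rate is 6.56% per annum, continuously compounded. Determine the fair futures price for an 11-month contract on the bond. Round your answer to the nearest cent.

PV(coupons) I = 2.72·e^(−0.0656·1/12) + 2.72·e^(−0.0656·2/12) + 2.72·e^(−0.0656·3/12)
I = 2.7052 + 2.6904 + 2.6758 = 8.0714
F = (S − I)·e^(rT) = (97.94 − 8.0714) · e^(0.0656·11/12)
= 89.8686 · e^0.060133 = 89.8686 × 1.061978 = ₹95.44

₹95.44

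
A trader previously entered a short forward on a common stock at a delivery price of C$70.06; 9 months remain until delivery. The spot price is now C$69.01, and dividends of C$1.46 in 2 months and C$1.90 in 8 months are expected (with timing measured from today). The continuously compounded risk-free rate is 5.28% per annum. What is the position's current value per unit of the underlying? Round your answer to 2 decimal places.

PV(remaining dividends) I = 1.46·e^(−0.0528·2/12) + 1.90·e^(−0.0528·8/12) = 3.2815
Current forward F = (S − I)·e^(rT) = (69.01 − 3.2815)·e^(0.0528·9/12) = 65.7285 × 1.040395 = 68.3836
Value (long) = (F − K)·e^(−rT) = (68.3836 − 70.06) × 0.961174 = -1.6113
Short position value = −(long value) = C$1.61

C$1.61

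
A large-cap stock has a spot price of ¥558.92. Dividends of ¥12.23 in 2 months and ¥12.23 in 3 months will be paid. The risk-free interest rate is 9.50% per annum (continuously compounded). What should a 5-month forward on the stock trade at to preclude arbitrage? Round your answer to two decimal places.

PV(dividends) I = 12.23·e^(−0.0950·2/12) + 12.23·e^(−0.0950·3/12)
I = 12.0379 + 11.9430 = 23.9809
F = (S − I)·e^(rT) = (558.92 − 23.9809) · e^(0.0950·5/12)
= 534.9391 · e^0.039583 = 534.9391 × 1.040377 = ¥556.54

¥556.54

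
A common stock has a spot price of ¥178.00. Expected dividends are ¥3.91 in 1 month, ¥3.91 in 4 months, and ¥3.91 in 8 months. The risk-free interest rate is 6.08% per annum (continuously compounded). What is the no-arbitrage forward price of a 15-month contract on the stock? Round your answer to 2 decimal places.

PV(dividends) I = 3.91·e^(−0.0608·1/12) + 3.91·e^(−0.0608·4/12) + 3.91·e^(−0.0608·8/12)
I = 3.8902 + 3.8316 + 3.7547 = 11.4765
F = (S − I)·e^(rT) = (178.00 − 11.4765) · e^(0.0608·15/12)
= 166.5235 · e^0.076000 = 166.5235 × 1.078963 = ¥179.67

¥179.67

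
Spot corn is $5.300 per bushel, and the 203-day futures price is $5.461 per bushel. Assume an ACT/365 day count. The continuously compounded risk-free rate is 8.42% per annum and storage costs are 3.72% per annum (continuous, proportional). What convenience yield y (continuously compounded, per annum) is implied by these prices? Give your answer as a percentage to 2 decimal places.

F = S·e^((r+u−y)T) ⇒ (r+u−y) = ln(F/S)/T
ln(5.461/5.300) = 0.029925; /T ⇒ 0.053806
y = r + u − ln(F/S)/T = 0.0842 + 0.0372 − 0.053806 = 0.067594
y = 6.76%

6.76%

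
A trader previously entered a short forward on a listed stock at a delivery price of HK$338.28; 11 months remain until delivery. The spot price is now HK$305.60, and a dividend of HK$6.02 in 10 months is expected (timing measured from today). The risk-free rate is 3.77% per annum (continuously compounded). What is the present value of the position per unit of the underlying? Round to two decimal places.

PV(remaining dividends) I = 6.02·e^(−0.0377·10/12) = 5.8338
Current forward F = (S − I)·e^(rT) = (305.60 − 5.8338)·e^(0.0377·11/12) = 299.7662 × 1.035162 = 310.3066
Value (long) = (F − K)·e^(−rT) = (310.3066 − 338.28) × 0.966032 = -27.0232
Short position value = −(long value) = HK$27.02

HK$27.02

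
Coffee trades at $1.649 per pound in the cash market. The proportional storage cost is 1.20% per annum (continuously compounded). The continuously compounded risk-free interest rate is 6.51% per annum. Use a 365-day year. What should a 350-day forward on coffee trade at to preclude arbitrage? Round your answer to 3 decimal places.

Net carry = r + u − y = 0.0651 + 0.0120 − 0.0000 = 0.0771
F = S·e^((r+u−y)T) = 1.649 · e^(0.0771 × 350/365) = 1.649 · e^0.073932
= 1.649 × 1.076734 = $1.776 per pound

$1.776 per pound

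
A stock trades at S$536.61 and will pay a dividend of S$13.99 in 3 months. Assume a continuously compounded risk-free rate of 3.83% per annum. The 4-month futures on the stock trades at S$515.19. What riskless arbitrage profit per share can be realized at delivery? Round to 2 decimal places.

PV(dividends) I = 13.99·e^(−0.0383·3/12) = 13.8567
Fair futures F* = (S − I)·e^(rT) = (536.61 − 13.8567)·e^0.012767 = 522.7533 × 1.012849 = 529.4702
Market S$515.19 < fair 529.4702: forward underpriced → reverse cash-and-carry (short the stock, invest proceeds at r, pay the dividends, go long the forward).
Profit at T = |F_mkt − F*| = |515.19 − 529.4702| = S$14.28 per share

S$14.28 per share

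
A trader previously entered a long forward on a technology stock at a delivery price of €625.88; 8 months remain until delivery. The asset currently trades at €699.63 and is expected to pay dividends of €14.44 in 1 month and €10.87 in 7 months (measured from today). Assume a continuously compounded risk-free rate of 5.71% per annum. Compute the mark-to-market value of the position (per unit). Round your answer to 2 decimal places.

PV(remaining dividends) I = 14.44·e^(−0.0571·1/12) + 10.87·e^(−0.0571·7/12) = 24.8854
Current forward F = (S − I)·e^(rT) = (699.63 − 24.8854)·e^(0.0571·8/12) = 674.7446 × 1.038800 = 700.9247
Value (long) = (F − K)·e^(−rT) = (700.9247 − 625.88) × 0.962649 = 72.2417
Value = €72.24

€72.24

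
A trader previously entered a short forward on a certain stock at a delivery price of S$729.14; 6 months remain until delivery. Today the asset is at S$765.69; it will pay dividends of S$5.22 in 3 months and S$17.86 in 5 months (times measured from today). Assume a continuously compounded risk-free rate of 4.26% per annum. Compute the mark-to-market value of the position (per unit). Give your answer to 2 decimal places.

-S$29.21

PV(remaining dividends) I = 5.22·e^(−0.0426·3/12) + 17.86·e^(−0.0426·5/12) = 22.7105
Current forward F = (S − I)·e^(rT) = (765.69 − 22.7105)·e^(0.0426·6/12) = 742.9795 × 1.021528 = 758.9744
Value (long) = (F − K)·e^(−rT) = (758.9744 − 729.14) × 0.978925 = 29.2056
Short position value = −(long value) = -S$29.21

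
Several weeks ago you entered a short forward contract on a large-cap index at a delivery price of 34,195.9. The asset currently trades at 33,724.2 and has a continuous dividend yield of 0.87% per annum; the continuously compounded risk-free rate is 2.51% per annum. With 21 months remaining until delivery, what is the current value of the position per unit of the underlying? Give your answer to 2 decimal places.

Current fair forward for the remaining 21 months: F = S·e^((r − q)·T), (r − q) = 0.0251 − 0.0087 = 0.0164
F = 33724.2 · e^(0.0164 × 21/12) = 33724.2 × 1.02911581 = 34706.1074
Value of long forward = (F − K)·e^(−rT) = (34706.1074 − 34195.9) · e^(−0.0251·21/12)
= 510.2074 × 0.95702573 = 488.28
Short position value = −(long value) = -488.28

-488.28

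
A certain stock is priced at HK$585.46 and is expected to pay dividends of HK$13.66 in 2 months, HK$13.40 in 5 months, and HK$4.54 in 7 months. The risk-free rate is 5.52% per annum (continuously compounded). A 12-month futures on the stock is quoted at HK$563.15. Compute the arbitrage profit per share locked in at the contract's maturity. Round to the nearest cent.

PV(dividends) I = 13.66·e^(−0.0552·2/12) + 13.40·e^(−0.0552·5/12) + 4.54·e^(−0.0552·7/12) = 31.0264
Fair futures F* = (S − I)·e^(rT) = (585.46 − 31.0264)·e^0.055200 = 554.4336 × 1.056752 = 585.8988
Market HK$563.15 < fair 585.8988: forward underpriced → reverse cash-and-carry (short the stock, invest proceeds at r, pay the dividends, go long the forward).
Profit at T = |F_mkt − F*| = |563.15 − 585.8988| = HK$22.75 per share

HK$22.75 per share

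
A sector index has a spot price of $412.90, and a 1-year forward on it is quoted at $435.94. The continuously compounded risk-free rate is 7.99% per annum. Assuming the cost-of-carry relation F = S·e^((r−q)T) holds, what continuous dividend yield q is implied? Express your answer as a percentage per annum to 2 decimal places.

From F = S·e^((r−q)T): (r − q) = ln(F/S)/T
ln(435.94/412.90) = ln(1.055800) = 0.054299
(r − q) = 0.054299 / (1) = 0.054299
q = r − ln(F/S)/T = 0.0799 − 0.054299 = 0.025601
q = 2.56%

2.56%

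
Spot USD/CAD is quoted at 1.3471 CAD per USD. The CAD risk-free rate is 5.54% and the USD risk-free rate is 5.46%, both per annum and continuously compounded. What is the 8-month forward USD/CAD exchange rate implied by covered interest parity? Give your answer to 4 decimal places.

F = S·e^((r_CAD − r_USD)T) = 1.3471 · e^((0.0554 − 0.0546) × 8/12)
= 1.3471 · e^0.000533 = 1.3471 × 1.000533
F = 1.3478 CAD per USD

1.3478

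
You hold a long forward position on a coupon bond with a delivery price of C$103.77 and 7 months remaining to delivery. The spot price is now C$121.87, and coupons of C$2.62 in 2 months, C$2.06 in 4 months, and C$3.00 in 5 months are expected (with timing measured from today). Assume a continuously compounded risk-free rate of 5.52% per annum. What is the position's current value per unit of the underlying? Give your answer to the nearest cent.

C$13.84

PV(remaining coupons) I = 2.62·e^(−0.0552·2/12) + 2.06·e^(−0.0552·4/12) + 3.00·e^(−0.0552·5/12) = 7.5502
Current forward F = (S − I)·e^(rT) = (121.87 − 7.5502)·e^(0.0552·7/12) = 114.3198 × 1.032724 = 118.0608
Value (long) = (F − K)·e^(−rT) = (118.0608 − 103.77) × 0.968313 = 13.8380
Value = C$13.84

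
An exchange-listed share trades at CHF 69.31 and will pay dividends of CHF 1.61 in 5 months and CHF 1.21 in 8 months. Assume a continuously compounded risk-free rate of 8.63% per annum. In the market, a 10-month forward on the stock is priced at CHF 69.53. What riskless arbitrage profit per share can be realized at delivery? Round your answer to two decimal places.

CHF 2.05 per share

PV(dividends) I = 1.61·e^(−0.0863·5/12) + 1.21·e^(−0.0863·8/12) = 2.6955
Fair forward F* = (S − I)·e^(rT) = (69.31 − 2.6955)·e^0.071917 = 66.6145 × 1.074566 = 71.5817
Market CHF 69.53 < fair 71.5817: forward underpriced → reverse cash-and-carry (short the stock, invest proceeds at r, pay the dividends, go long the forward).
Profit at T = |F_mkt − F*| = |69.53 − 71.5817| = CHF 2.05 per share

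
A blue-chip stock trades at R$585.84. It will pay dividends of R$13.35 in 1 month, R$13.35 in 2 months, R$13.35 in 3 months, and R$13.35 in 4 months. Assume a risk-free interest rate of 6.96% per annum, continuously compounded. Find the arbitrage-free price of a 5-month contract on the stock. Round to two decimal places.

R$548.90

PV(dividends) I = 13.35·e^(−0.0696·1/12) + 13.35·e^(−0.0696·2/12) + 13.35·e^(−0.0696·3/12) + 13.35·e^(−0.0696·4/12)
I = 13.2728 + 13.1960 + 13.1197 + 13.0438 = 52.6323
F = (S − I)·e^(rT) = (585.84 − 52.6323) · e^(0.0696·5/12)
= 533.2077 · e^0.029000 = 533.2077 × 1.029425 = R$548.90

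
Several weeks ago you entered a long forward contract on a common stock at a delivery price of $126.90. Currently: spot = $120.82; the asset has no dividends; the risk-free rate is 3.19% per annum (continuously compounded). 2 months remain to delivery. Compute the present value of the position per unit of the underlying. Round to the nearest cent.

-$5.41

Current fair forward for the remaining 2 months: F = S·e^(r·T), r = 0.0319
F = 120.82 · e^(0.0319 × 2/12) = 120.82 × 1.005331 = 121.4641
Value of long forward = (F − K)·e^(−rT) = (121.4641 − 126.90) · e^(−0.0319·2/12)
= -5.4359 × 0.994697 = -5.41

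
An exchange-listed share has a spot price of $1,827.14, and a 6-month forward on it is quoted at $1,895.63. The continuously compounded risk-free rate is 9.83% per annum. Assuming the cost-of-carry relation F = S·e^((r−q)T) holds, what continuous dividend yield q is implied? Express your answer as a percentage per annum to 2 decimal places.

From F = S·e^((r−q)T): (r − q) = ln(F/S)/T
ln(1895.63/1827.14) = ln(1.037485) = 0.036800
(r − q) = 0.036800 / (6/12) = 0.073600
q = r − ln(F/S)/T = 0.0983 − 0.073600 = 0.024700
q = 2.47%

2.47%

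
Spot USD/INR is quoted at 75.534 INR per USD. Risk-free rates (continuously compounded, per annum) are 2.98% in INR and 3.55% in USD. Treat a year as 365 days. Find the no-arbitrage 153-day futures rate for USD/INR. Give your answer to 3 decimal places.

75.354

F = S·e^((r_INR − r_USD)T) = 75.534 · e^((0.0298 − 0.0355) × 153/365)
= 75.534 · e^-0.002389 = 75.534 × 0.997614
F = 75.354 INR per USD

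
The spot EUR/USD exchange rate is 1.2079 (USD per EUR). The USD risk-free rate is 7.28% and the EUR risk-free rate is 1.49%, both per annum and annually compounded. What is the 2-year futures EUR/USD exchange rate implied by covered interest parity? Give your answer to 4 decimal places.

By covered interest parity, F = S · (1+r_USD)^T / (1+r_EUR)^T
= 1.2079 × 1.150900 / 1.030022 = 1.2079 × 1.117355
F = 1.3497 USD per EUR

1.3497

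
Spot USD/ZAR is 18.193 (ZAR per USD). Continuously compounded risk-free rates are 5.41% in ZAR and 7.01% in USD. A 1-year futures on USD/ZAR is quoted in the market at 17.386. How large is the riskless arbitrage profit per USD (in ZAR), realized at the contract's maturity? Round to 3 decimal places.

0.518 per USD (in ZAR)

Fair futures: F* = S·e^(carry·T), with carry = (r_ZAR − r_USD) = 0.0541 − 0.0701 = -0.0160
F* = 18.193 · e^(-0.0160 × 1) = 18.193 · e^-0.016000 = 18.193 × 0.984127 = 17.9042
Market 17.386 < fair 17.9042: forward underpriced → reverse cash-and-carry (short spot, go long the forward).
At maturity, profit = |F_mkt − F*| = |17.386 − 17.9042| = 0.518 per USD (in ZAR)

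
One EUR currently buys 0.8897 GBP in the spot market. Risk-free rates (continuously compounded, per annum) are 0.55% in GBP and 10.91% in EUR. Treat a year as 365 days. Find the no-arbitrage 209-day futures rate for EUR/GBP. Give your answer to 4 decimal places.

F = S·e^((r_GBP − r_EUR)T) = 0.8897 · e^((0.0055 − 0.1091) × 209/365)
= 0.8897 · e^-0.059322 = 0.8897 × 0.942403
F = 0.8385 GBP per EUR

0.8385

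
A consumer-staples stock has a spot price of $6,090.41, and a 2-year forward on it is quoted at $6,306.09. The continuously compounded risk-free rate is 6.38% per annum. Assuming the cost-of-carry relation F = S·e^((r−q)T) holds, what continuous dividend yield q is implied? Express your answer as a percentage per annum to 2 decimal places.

4.64%

From F = S·e^((r−q)T): (r − q) = ln(F/S)/T
ln(6306.09/6090.41) = ln(1.035413) = 0.034800
(r − q) = 0.034800 / (2) = 0.017400
q = r − ln(F/S)/T = 0.0638 − 0.017400 = 0.046400
q = 4.64%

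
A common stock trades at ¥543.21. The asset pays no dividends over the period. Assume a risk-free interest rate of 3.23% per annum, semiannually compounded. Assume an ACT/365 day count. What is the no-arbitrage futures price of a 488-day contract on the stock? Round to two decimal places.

¥566.99

F = S · (1+r/2)^(2T)
= 543.21 × 1.043771
F = ¥566.99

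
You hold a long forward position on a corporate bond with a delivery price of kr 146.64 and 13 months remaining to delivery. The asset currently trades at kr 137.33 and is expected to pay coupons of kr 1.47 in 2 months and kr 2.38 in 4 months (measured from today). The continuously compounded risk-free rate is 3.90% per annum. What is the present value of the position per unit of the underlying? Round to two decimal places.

PV(remaining coupons) I = 1.47·e^(−0.0390·2/12) + 2.38·e^(−0.0390·4/12) = 3.8097
Current forward F = (S − I)·e^(rT) = (137.33 − 3.8097)·e^(0.0390·13/12) = 133.5203 × 1.043155 = 139.2824
Value (long) = (F − K)·e^(−rT) = (139.2824 − 146.64) × 0.958630 = -7.0532
Value = -kr 7.05

-kr 7.05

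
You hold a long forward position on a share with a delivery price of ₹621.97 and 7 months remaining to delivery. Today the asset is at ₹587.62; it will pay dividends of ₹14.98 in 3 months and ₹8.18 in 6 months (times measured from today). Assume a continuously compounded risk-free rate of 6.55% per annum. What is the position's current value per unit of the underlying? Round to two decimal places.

PV(remaining dividends) I = 14.98·e^(−0.0655·3/12) + 8.18·e^(−0.0655·6/12) = 22.6531
Current forward F = (S − I)·e^(rT) = (587.62 − 22.6531)·e^(0.0655·7/12) = 564.9669 × 1.038948 = 586.9712
Value (long) = (F − K)·e^(−rT) = (586.9712 − 621.97) × 0.962512 = -33.6868
Value = -₹33.69

-₹33.69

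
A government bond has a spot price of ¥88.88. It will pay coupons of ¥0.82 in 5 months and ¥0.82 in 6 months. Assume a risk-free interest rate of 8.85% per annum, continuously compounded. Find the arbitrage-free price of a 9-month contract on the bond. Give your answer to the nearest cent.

PV(coupons) I = 0.82·e^(−0.0885·5/12) + 0.82·e^(−0.0885·6/12)
I = 0.7903 + 0.7845 = 1.5748
F = (S − I)·e^(rT) = (88.88 − 1.5748) · e^(0.0885·9/12)
= 87.3052 · e^0.066375 = 87.3052 × 1.068627 = ¥93.30

¥93.30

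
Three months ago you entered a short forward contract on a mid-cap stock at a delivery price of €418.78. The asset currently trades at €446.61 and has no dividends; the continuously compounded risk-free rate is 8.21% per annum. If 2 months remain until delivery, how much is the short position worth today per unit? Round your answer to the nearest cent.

-€33.52

Current fair forward for the remaining 2 months: F = S·e^(r·T), r = 0.0821
F = 446.61 · e^(0.0821 × 2/12) = 446.61 × 1.013777 = 452.7629
Value of long forward = (F − K)·e^(−rT) = (452.7629 − 418.78) · e^(−0.0821·2/12)
= 33.9829 × 0.986410 = 33.52
Short position value = −(long value) = -€33.52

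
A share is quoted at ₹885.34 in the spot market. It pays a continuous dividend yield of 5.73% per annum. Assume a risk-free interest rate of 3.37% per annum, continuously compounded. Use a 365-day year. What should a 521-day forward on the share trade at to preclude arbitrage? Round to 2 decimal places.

₹856.01

F = S·e^((r − q)T) = 885.34 · e^((0.0337 − 0.0573) × 521/365)
= 885.34 · e^-0.033687 = 885.34 × 0.966874
F = ₹856.01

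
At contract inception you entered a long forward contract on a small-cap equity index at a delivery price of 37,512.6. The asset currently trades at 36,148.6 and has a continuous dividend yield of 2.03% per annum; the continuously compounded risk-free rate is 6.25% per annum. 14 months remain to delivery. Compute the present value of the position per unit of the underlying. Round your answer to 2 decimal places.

Current fair forward for the remaining 14 months: F = S·e^((r − q)·T), (r − q) = 0.0625 − 0.0203 = 0.0422
F = 36148.6 · e^(0.0422 × 14/12) = 36148.6 × 1.05046543 = 37972.8546
Value of long forward = (F − K)·e^(−rT) = (37972.8546 − 37512.6) · e^(−0.0625·14/12)
= 460.2546 × 0.92967830 = 427.89

427.89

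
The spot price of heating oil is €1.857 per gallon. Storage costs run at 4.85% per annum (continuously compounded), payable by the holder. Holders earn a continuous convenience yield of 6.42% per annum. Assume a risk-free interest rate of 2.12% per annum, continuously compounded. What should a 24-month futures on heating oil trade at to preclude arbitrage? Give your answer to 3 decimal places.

€1.878 per gallon

Net carry = r + u − y = 0.0212 + 0.0485 − 0.0642 = 0.0055
F = S·e^((r+u−y)T) = 1.857 · e^(0.0055 × 24/12) = 1.857 · e^0.011000
= 1.857 × 1.011061 = €1.878 per gallon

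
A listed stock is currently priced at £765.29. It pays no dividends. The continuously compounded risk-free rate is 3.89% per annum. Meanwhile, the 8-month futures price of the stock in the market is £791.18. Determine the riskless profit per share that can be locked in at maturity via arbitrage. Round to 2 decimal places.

Fair futures: F* = S·e^(carry·T), with carry = r = 0.0389
F* = 765.29 · e^(0.0389 × 8/12) = 765.29 · e^0.025933 = 765.29 × 1.026272 = £785.3957
Market £791.18 > fair £785.3957: forward overpriced → cash-and-carry (buy spot, short the forward).
At maturity, profit = |F_mkt − F*| = |791.18 − 785.3957| = £5.78 per share

£5.78 per share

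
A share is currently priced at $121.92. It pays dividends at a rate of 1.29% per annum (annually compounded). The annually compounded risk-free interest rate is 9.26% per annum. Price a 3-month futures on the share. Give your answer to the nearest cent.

$124.25

F = S · (1+r)^T / (1+q)^T
= 121.92 × 1.022387 / 1.003210 = 121.92 × 1.019116
F = $124.25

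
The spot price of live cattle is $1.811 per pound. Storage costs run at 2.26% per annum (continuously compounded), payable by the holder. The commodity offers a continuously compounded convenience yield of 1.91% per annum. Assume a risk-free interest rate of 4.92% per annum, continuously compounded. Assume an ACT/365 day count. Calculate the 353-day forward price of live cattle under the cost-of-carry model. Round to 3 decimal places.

$1.906 per pound

Net carry = r + u − y = 0.0492 + 0.0226 − 0.0191 = 0.0527
F = S·e^((r+u−y)T) = 1.811 · e^(0.0527 × 353/365) = 1.811 · e^0.050967
= 1.811 × 1.052288 = $1.906 per pound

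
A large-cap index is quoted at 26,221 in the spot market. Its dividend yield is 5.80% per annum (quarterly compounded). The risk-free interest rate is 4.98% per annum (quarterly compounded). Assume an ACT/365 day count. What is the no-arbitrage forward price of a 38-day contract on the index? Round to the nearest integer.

F = S · (1+r/4)^(4T) / (1+q/4)^(4T)
= 26221 × 1.005166 / 1.006013 = 26221 × 0.999158
F = 26,199

26,199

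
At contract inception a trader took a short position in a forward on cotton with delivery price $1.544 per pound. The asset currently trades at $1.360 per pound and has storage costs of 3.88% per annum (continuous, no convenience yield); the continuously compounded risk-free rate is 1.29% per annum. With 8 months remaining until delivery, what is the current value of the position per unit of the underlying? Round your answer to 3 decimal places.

$0.135 per pound

Current fair forward for the remaining 8 months: F = S·e^((r + u)·T), (r + u) = 0.0129 + 0.0388 = 0.0517
F = 1.360 · e^(0.0517 × 8/12) = 1.360 × 1.035068 = 1.4077
Value of long forward = (F − K)·e^(−rT) = (1.4077 − 1.544) · e^(−0.0129·8/12)
= -0.1363 × 0.991437 = -0.135
Short position value = −(long value) = $0.135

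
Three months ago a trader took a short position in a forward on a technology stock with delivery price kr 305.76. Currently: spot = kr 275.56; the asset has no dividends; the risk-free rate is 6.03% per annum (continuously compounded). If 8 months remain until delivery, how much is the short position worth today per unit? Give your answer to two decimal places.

Current fair forward for the remaining 8 months: F = S·e^(r·T), r = 0.0603
F = 275.56 · e^(0.0603 × 8/12) = 275.56 × 1.041019 = 286.8632
Value of long forward = (F − K)·e^(−rT) = (286.8632 − 305.76) · e^(−0.0603·8/12)
= -18.8968 × 0.960597 = -18.15
Short position value = −(long value) = kr 18.15

kr 18.15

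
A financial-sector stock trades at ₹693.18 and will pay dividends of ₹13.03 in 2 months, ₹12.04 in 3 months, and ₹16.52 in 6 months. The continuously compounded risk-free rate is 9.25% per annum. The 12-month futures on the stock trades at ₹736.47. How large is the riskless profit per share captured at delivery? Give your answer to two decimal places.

PV(dividends) I = 13.03·e^(−0.0925·2/12) + 12.04·e^(−0.0925·3/12) + 16.52·e^(−0.0925·6/12) = 40.3688
Fair futures F* = (S − I)·e^(rT) = (693.18 − 40.3688)·e^0.092500 = 652.8112 × 1.096913 = 716.0771
Market ₹736.47 > fair 716.0771: forward overpriced → cash-and-carry (borrow at r, buy the stock and collect the dividends, short the forward).
Profit at T = |F_mkt − F*| = |736.47 − 716.0771| = ₹20.39 per share

₹20.39 per share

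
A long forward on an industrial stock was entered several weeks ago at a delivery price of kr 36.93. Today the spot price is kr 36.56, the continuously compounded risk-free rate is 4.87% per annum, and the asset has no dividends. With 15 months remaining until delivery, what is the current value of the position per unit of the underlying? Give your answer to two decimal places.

kr 1.81

Current fair forward for the remaining 15 months: F = S·e^(r·T), r = 0.0487
F = 36.56 · e^(0.0487 × 15/12) = 36.56 × 1.062766 = 38.8547
Value of long forward = (F − K)·e^(−rT) = (38.8547 − 36.93) · e^(−0.0487·15/12)
= 1.9247 × 0.940941 = 1.81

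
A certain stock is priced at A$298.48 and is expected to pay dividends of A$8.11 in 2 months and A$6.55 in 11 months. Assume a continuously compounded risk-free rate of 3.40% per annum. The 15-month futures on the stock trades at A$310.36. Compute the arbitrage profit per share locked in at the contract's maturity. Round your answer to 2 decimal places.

PV(dividends) I = 8.11·e^(−0.0340·2/12) + 6.55·e^(−0.0340·11/12) = 14.4132
Fair futures F* = (S − I)·e^(rT) = (298.48 − 14.4132)·e^0.042500 = 284.0668 × 1.043416 = 296.3998
Market A$310.36 > fair 296.3998: forward overpriced → cash-and-carry (borrow at r, buy the stock and collect the dividends, short the forward).
Profit at T = |F_mkt − F*| = |310.36 − 296.3998| = A$13.96 per share

A$13.96 per share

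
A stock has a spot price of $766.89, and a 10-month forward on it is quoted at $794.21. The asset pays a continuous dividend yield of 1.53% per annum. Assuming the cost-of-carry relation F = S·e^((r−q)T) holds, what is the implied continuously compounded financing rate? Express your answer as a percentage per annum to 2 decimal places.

From F = S·e^((r−q)T): (r − q) = ln(F/S)/T
ln(794.21/766.89) = ln(1.035624) = 0.035004
(r − q) = 0.035004 / (10/12) = 0.042005
r = ln(F/S)/T + q = 0.042005 + 0.0153 = 0.057305
r = 5.73%

5.73%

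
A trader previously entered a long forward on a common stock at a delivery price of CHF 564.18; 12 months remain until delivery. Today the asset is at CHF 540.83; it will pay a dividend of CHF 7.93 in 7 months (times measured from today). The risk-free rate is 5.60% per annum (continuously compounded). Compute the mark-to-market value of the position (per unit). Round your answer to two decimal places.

PV(remaining dividends) I = 7.93·e^(−0.0560·7/12) = 7.6751
Current forward F = (S − I)·e^(rT) = (540.83 − 7.6751)·e^(0.0560·12/12) = 533.1549 × 1.057598 = 563.8636
Value (long) = (F − K)·e^(−rT) = (563.8636 − 564.18) × 0.945539 = -0.2992
Value = -CHF 0.30

-CHF 0.30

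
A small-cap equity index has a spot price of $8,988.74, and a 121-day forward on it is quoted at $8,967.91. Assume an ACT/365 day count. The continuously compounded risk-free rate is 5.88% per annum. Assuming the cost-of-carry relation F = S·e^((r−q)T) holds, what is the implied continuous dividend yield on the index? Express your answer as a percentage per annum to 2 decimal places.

6.58%

From F = S·e^((r−q)T): (r − q) = ln(F/S)/T
ln(8967.91/8988.74) = ln(0.997683) = -0.002320
(r − q) = -0.002320 / (121/365) = -0.006998
q = r − ln(F/S)/T = 0.0588 + 0.006998 = 0.065798
q = 6.58%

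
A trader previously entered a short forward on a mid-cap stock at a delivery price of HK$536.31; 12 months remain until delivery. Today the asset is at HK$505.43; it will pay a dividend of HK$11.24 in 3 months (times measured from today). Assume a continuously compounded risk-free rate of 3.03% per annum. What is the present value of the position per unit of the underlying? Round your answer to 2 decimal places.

HK$26.03

PV(remaining dividends) I = 11.24·e^(−0.0303·3/12) = 11.1552
Current forward F = (S − I)·e^(rT) = (505.43 − 11.1552)·e^(0.0303·12/12) = 494.2748 × 1.030764 = 509.4807
Value (long) = (F − K)·e^(−rT) = (509.4807 − 536.31) × 0.970154 = -26.0286
Short position value = −(long value) = HK$26.03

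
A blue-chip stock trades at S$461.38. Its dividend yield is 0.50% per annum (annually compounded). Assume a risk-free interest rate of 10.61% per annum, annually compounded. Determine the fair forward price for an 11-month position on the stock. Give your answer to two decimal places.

S$503.75

F = S · (1+r)^T / (1+q)^T
= 461.38 × 1.096844 / 1.004582 = 461.38 × 1.091841
F = S$503.75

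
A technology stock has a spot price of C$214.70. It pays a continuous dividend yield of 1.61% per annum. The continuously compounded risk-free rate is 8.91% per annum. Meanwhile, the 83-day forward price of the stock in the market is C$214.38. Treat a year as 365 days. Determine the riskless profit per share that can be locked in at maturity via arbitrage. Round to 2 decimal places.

C$3.91 per share

Fair forward: F* = S·e^(carry·T), with carry = (r − q) = 0.0891 − 0.0161 = 0.0730
F* = 214.70 · e^(0.0730 × 83/365) = 214.70 · e^0.016600 = 214.70 × 1.016739 = C$218.2939
Market C$214.38 < fair C$218.2939: forward underpriced → reverse cash-and-carry (short spot, go long the forward).
At maturity, profit = |F_mkt − F*| = |214.38 − 218.2939| = C$3.91 per share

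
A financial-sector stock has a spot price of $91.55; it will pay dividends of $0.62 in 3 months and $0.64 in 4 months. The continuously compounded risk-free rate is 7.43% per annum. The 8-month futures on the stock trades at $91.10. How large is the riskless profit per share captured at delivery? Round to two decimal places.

PV(dividends) I = 0.62·e^(−0.0743·3/12) + 0.64·e^(−0.0743·4/12) = 1.2329
Fair futures F* = (S − I)·e^(rT) = (91.55 − 1.2329)·e^0.049533 = 90.3171 × 1.050780 = 94.9034
Market $91.10 < fair 94.9034: forward underpriced → reverse cash-and-carry (short the stock, invest proceeds at r, pay the dividends, go long the forward).
Profit at T = |F_mkt − F*| = |91.10 − 94.9034| = $3.80 per share

$3.80 per share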